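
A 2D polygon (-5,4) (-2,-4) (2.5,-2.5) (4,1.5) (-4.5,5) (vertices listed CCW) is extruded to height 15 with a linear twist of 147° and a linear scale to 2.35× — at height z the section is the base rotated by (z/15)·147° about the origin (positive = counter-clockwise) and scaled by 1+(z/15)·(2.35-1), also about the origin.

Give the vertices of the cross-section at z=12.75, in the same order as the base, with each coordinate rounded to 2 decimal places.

t = z/height = 12.75/15 = 0.85
s = 1 + (scale-1)·z/height = 1 + (2.35-1)·12.75/15 = 2.147500
θ = twist·z/height = 147°·12.75/15 = 124.9500° = 2.180789 rad
cos θ = -0.572861, sin θ = 0.819652 (intermediates below are computed at full precision and shown rounded to 5 d.p.)
v1: (-5,4) → rotate → (-0.41430,-6.38971) → ×s → (-0.88971,-13.72190) → (-0.89,-13.72)
v2: (-2,-4) → rotate → (4.42433,0.65214) → ×s → (9.50125,1.40047) → (9.50,1.40)
v3: (2.5,-2.5) → rotate → (0.61698,3.48128) → ×s → (1.32496,7.47606) → (1.32,7.48)
v4: (4,1.5) → rotate → (-3.52092,2.41932) → ×s → (-7.56118,5.19548) → (-7.56,5.20)
v5: (-4.5,5) → rotate → (-1.52039,-6.55274) → ×s → (-3.26503,-14.07201) → (-3.27,-14.07)

Cross-section at z=12.75: (-0.89,-13.72) (9.50,1.40) (1.32,7.48) (-7.56,5.20) (-3.27,-14.07)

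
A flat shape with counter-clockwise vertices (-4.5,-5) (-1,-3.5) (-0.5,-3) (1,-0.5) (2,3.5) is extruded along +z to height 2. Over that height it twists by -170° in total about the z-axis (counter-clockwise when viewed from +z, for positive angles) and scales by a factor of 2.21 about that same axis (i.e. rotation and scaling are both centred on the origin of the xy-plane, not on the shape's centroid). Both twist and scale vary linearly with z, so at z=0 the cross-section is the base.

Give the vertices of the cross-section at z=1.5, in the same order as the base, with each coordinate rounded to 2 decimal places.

t = z/height = 1.5/2 = 0.75
s = 1 + (scale-1)·z/height = 1 + (2.21-1)·1.5/2 = 1.907500
θ = twist·z/height = -170°·1.5/2 = -127.5000° = -2.225295 rad
cos θ = -0.608761, sin θ = -0.793353 (intermediates below are computed at full precision and shown rounded to 5 d.p.)
v1: (-4.5,-5) → rotate → (-1.22734,6.61390) → ×s → (-2.34115,12.61601) → (-2.34,12.62)
v2: (-1,-3.5) → rotate → (-2.16798,2.92402) → ×s → (-4.13541,5.57756) → (-4.14,5.58)
v3: (-0.5,-3) → rotate → (-2.07568,2.22296) → ×s → (-3.95936,4.24030) → (-3.96,4.24)
v4: (1,-0.5) → rotate → (-1.00544,-0.48897) → ×s → (-1.91787,-0.93272) → (-1.92,-0.93)
v5: (2,3.5) → rotate → (1.55921,-3.71737) → ×s → (2.97420,-7.09089) → (2.97,-7.09)

Cross-section at z=1.5: (-2.34,12.62) (-4.14,5.58) (-3.96,4.24) (-1.92,-0.93) (2.97,-7.09)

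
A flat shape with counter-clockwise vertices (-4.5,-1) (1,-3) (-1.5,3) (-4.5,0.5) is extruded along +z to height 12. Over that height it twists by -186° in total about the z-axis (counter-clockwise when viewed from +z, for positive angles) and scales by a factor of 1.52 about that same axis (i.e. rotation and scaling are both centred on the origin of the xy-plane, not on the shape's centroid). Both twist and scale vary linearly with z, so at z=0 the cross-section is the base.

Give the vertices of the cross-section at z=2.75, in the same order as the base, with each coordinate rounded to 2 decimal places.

Cross-section at z=2.75: (-4.46,2.59) (-1.45,-3.23) (1.04,3.61) (-3.33,3.82)

t = z/height = 2.75/12 = 0.229167
s = 1 + (scale-1)·z/height = 1 + (1.52-1)·2.75/12 = 1.119167
θ = twist·z/height = -186°·2.75/12 = -42.6250° = -0.743947 rad
cos θ = 0.735802, sin θ = -0.677197 (intermediates below are computed at full precision and shown rounded to 5 d.p.)
v1: (-4.5,-1) → rotate → (-3.98830,2.31159) → ×s → (-4.46358,2.58705) → (-4.46,2.59)
v2: (1,-3) → rotate → (-1.29579,-2.88460) → ×s → (-1.45020,-3.22835) → (-1.45,-3.23)
v3: (-1.5,3) → rotate → (0.92789,3.22320) → ×s → (1.03846,3.60730) → (1.04,3.61)
v4: (-4.5,0.5) → rotate → (-2.97251,3.41529) → ×s → (-3.32673,3.82228) → (-3.33,3.82)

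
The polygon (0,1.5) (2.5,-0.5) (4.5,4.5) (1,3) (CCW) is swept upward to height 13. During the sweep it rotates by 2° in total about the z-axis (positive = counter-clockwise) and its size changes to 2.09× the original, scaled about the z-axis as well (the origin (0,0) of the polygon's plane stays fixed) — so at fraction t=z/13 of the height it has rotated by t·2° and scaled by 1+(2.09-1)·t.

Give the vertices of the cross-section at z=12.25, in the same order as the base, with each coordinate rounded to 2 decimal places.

Cross-section at z=12.25: (-0.10,3.04) (5.10,-0.85) (8.82,9.42) (1.83,6.14)

t = z/height = 12.25/13 = 0.942308
s = 1 + (scale-1)·z/height = 1 + (2.09-1)·12.25/13 = 2.027115
θ = twist·z/height = 2°·12.25/13 = 1.8846° = 0.032893 rad
cos θ = 0.999459, sin θ = 0.032887 (intermediates below are computed at full precision and shown rounded to 5 d.p.)
v1: (0,1.5) → rotate → (-0.04933,1.49919) → ×s → (-0.10000,3.03903) → (-0.10,3.04)
v2: (2.5,-0.5) → rotate → (2.51509,-0.41751) → ×s → (5.09838,-0.84635) → (5.10,-0.85)
v3: (4.5,4.5) → rotate → (4.34958,4.64556) → ×s → (8.81709,9.41708) → (8.82,9.42)
v4: (1,3) → rotate → (0.90080,3.03126) → ×s → (1.82602,6.14472) → (1.83,6.14)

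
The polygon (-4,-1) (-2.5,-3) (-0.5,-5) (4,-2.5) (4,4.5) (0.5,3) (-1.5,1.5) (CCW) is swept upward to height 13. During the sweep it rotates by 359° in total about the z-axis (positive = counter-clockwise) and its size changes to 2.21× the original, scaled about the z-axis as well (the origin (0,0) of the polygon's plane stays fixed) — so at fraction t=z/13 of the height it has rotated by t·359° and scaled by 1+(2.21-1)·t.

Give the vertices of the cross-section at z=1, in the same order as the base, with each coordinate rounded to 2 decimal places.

t = z/height = 1/13 = 0.0769231
s = 1 + (scale-1)·z/height = 1 + (2.21-1)·1/13 = 1.093077
θ = twist·z/height = 359°·1/13 = 27.6154° = 0.481979 rad
cos θ = 0.886079, sin θ = 0.463534 (intermediates below are computed at full precision and shown rounded to 5 d.p.)
v1: (-4,-1) → rotate → (-3.08078,-2.74022) → ×s → (-3.36753,-2.99527) → (-3.37,-3.00)
v2: (-2.5,-3) → rotate → (-0.82460,-3.81707) → ×s → (-0.90135,-4.17235) → (-0.90,-4.17)
v3: (-0.5,-5) → rotate → (1.87463,-4.66216) → ×s → (2.04912,-5.09610) → (2.05,-5.10)
v4: (4,-2.5) → rotate → (4.70315,-0.36106) → ×s → (5.14091,-0.39467) → (5.14,-0.39)
v5: (4,4.5) → rotate → (1.45841,5.84149) → ×s → (1.59416,6.38520) → (1.59,6.39)
v6: (0.5,3) → rotate → (-0.94756,2.89000) → ×s → (-1.03576,3.15900) → (-1.04,3.16)
v7: (-1.5,1.5) → rotate → (-2.02442,0.63382) → ×s → (-2.21285,0.69281) → (-2.21,0.69)

Cross-section at z=1: (-3.37,-3.00) (-0.90,-4.17) (2.05,-5.10) (5.14,-0.39) (1.59,6.39) (-1.04,3.16) (-2.21,0.69)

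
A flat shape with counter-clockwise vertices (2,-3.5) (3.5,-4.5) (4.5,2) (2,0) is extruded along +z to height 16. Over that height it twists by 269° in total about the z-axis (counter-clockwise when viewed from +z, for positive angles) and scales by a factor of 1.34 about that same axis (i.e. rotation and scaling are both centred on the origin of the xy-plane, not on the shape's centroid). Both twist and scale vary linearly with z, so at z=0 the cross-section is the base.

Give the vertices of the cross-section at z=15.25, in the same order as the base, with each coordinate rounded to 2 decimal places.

Cross-section at z=15.25: (-5.13,-1.48) (-6.88,-3.10) (1.17,-6.41) (-0.62,-2.57)

t = z/height = 15.25/16 = 0.953125
s = 1 + (scale-1)·z/height = 1 + (1.34-1)·15.25/16 = 1.324063
θ = twist·z/height = 269°·15.25/16 = 256.3906° = 4.474861 rad
cos θ = -0.235301, sin θ = -0.971923 (intermediates below are computed at full precision and shown rounded to 5 d.p.)
v1: (2,-3.5) → rotate → (-3.87233,-1.12029) → ×s → (-5.12721,-1.48334) → (-5.13,-1.48)
v2: (3.5,-4.5) → rotate → (-5.19721,-2.34287) → ×s → (-6.88142,-3.10211) → (-6.88,-3.10)
v3: (4.5,2) → rotate → (0.88499,-4.84425) → ×s → (1.17178,-6.41409) → (1.17,-6.41)
v4: (2,0) → rotate → (-0.47060,-1.94385) → ×s → (-0.62311,-2.57377) → (-0.62,-2.57)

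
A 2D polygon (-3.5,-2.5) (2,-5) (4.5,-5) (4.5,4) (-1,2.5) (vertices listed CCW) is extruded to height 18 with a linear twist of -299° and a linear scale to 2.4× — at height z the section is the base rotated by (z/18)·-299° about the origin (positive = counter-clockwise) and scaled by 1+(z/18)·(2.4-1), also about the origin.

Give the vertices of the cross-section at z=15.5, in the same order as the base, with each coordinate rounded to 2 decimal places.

t = z/height = 15.5/18 = 0.861111
s = 1 + (scale-1)·z/height = 1 + (2.4-1)·15.5/18 = 2.205556
θ = twist·z/height = -299°·15.5/18 = -257.4722° = -4.493738 rad
cos θ = -0.216913, sin θ = 0.976191 (intermediates below are computed at full precision and shown rounded to 5 d.p.)
v1: (-3.5,-2.5) → rotate → (3.19967,-2.87439) → ×s → (7.05706,-6.33962) → (7.06,-6.34)
v2: (2,-5) → rotate → (4.44713,3.03695) → ×s → (9.80839,6.69815) → (9.81,6.70)
v3: (4.5,-5) → rotate → (3.90485,5.47742) → ×s → (8.61236,12.08076) → (8.61,12.08)
v4: (4.5,4) → rotate → (-4.88087,3.52521) → ×s → (-10.76503,7.77504) → (-10.77,7.78)
v5: (-1,2.5) → rotate → (-2.22356,-1.51847) → ×s → (-4.90420,-3.34908) → (-4.90,-3.35)

Cross-section at z=15.5: (7.06,-6.34) (9.81,6.70) (8.61,12.08) (-10.77,7.78) (-4.90,-3.35)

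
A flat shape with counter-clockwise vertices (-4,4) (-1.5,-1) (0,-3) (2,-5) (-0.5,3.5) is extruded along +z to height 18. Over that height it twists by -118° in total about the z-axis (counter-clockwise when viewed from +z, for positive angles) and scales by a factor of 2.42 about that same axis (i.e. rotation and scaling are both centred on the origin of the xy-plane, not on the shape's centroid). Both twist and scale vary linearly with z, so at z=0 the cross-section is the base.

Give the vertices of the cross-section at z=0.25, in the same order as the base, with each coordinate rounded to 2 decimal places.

Cross-section at z=0.25: (-3.96,4.19) (-1.56,-0.98) (-0.09,-3.06) (1.89,-5.15) (-0.41,3.58)

t = z/height = 0.25/18 = 0.0138889
s = 1 + (scale-1)·z/height = 1 + (2.42-1)·0.25/18 = 1.019722
θ = twist·z/height = -118°·0.25/18 = -1.6389° = -0.028604 rad
cos θ = 0.999591, sin θ = -0.028600 (intermediates below are computed at full precision and shown rounded to 5 d.p.)
v1: (-4,4) → rotate → (-3.88396,4.11276) → ×s → (-3.96056,4.19388) → (-3.96,4.19)
v2: (-1.5,-1) → rotate → (-1.52799,-0.95669) → ×s → (-1.55812,-0.97556) → (-1.56,-0.98)
v3: (0,-3) → rotate → (-0.08580,-2.99877) → ×s → (-0.08749,-3.05792) → (-0.09,-3.06)
v4: (2,-5) → rotate → (1.85618,-5.05515) → ×s → (1.89279,-5.15485) → (1.89,-5.15)
v5: (-0.5,3.5) → rotate → (-0.39970,3.51287) → ×s → (-0.40758,3.58215) → (-0.41,3.58)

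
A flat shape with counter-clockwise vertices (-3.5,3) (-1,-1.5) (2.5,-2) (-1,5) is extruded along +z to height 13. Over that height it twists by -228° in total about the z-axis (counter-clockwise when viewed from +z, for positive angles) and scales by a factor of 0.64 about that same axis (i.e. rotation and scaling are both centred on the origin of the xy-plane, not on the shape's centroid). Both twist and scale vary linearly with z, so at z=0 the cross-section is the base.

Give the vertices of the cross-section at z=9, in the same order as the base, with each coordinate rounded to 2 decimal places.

t = z/height = 9/13 = 0.692308
s = 1 + (scale-1)·z/height = 1 + (0.64-1)·9/13 = 0.750769
θ = twist·z/height = -228°·9/13 = -157.8462° = -2.754935 rad
cos θ = -0.926175, sin θ = -0.377095 (intermediates below are computed at full precision and shown rounded to 5 d.p.)
v1: (-3.5,3) → rotate → (4.37290,-1.45869) → ×s → (3.28304,-1.09514) → (3.28,-1.10)
v2: (-1,-1.5) → rotate → (0.36053,1.76636) → ×s → (0.27068,1.32613) → (0.27,1.33)
v3: (2.5,-2) → rotate → (-3.06963,0.90961) → ×s → (-2.30458,0.68291) → (-2.30,0.68)
v4: (-1,5) → rotate → (2.81165,-4.25378) → ×s → (2.11090,-3.19361) → (2.11,-3.19)

Cross-section at z=9: (3.28,-1.10) (0.27,1.33) (-2.30,0.68) (2.11,-3.19)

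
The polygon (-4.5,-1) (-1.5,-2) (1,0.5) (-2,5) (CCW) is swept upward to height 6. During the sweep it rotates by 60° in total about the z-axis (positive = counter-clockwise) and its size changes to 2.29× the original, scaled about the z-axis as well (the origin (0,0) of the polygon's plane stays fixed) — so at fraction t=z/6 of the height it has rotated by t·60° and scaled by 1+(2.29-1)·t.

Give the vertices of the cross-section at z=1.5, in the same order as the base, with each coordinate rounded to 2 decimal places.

Cross-section at z=1.5: (-5.41,-2.82) (-1.23,-3.07) (1.11,0.98) (-4.27,5.70)

t = z/height = 1.5/6 = 0.25
s = 1 + (scale-1)·z/height = 1 + (2.29-1)·1.5/6 = 1.322500
θ = twist·z/height = 60°·1.5/6 = 15.0000° = 0.261799 rad
cos θ = 0.965926, sin θ = 0.258819 (intermediates below are computed at full precision and shown rounded to 5 d.p.)
v1: (-4.5,-1) → rotate → (-4.08785,-2.13061) → ×s → (-5.40618,-2.81773) → (-5.41,-2.82)
v2: (-1.5,-2) → rotate → (-0.93125,-2.32008) → ×s → (-1.23158,-3.06831) → (-1.23,-3.07)
v3: (1,0.5) → rotate → (0.83652,0.74178) → ×s → (1.10629,0.98101) → (1.11,0.98)
v4: (-2,5) → rotate → (-3.22595,4.31199) → ×s → (-4.26631,5.70261) → (-4.27,5.70)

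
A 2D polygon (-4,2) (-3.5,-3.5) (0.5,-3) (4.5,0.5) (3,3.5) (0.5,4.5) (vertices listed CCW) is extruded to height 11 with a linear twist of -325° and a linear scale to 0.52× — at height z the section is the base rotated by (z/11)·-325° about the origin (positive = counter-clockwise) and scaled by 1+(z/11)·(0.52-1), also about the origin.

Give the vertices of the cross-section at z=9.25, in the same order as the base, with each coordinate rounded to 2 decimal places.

Cross-section at z=9.25: (-1.33,-2.31) (1.96,-2.20) (1.80,0.19) (-0.14,2.70) (-1.98,1.91) (-2.66,0.45)

t = z/height = 9.25/11 = 0.840909
s = 1 + (scale-1)·z/height = 1 + (0.52-1)·9.25/11 = 0.596364
θ = twist·z/height = -325°·9.25/11 = -273.2955° = -4.769906 rad
cos θ = 0.057485, sin θ = 0.998346 (intermediates below are computed at full precision and shown rounded to 5 d.p.)
v1: (-4,2) → rotate → (-2.22663,-3.87842) → ×s → (-1.32788,-2.31295) → (-1.33,-2.31)
v2: (-3.5,-3.5) → rotate → (3.29302,-3.69541) → ×s → (1.96383,-2.20381) → (1.96,-2.20)
v3: (0.5,-3) → rotate → (3.02378,0.32672) → ×s → (1.80327,0.19484) → (1.80,0.19)
v4: (4.5,0.5) → rotate → (-0.24049,4.52130) → ×s → (-0.14342,2.69634) → (-0.14,2.70)
v5: (3,3.5) → rotate → (-3.32176,3.19624) → ×s → (-1.98098,1.90612) → (-1.98,1.91)
v6: (0.5,4.5) → rotate → (-4.46382,0.75785) → ×s → (-2.66206,0.45196) → (-2.66,0.45)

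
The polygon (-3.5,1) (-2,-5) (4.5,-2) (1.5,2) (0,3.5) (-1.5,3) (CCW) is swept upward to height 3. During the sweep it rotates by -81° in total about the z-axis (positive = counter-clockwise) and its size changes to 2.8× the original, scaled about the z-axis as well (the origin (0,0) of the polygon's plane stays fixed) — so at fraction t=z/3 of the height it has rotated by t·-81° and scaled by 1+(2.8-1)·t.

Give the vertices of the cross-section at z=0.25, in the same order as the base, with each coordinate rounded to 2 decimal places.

t = z/height = 0.25/3 = 0.0833333
s = 1 + (scale-1)·z/height = 1 + (2.8-1)·0.25/3 = 1.150000
θ = twist·z/height = -81°·0.25/3 = -6.7500° = -0.117810 rad
cos θ = 0.993068, sin θ = -0.117537 (intermediates below are computed at full precision and shown rounded to 5 d.p.)
v1: (-3.5,1) → rotate → (-3.35820,1.40445) → ×s → (-3.86193,1.61512) → (-3.86,1.62)
v2: (-2,-5) → rotate → (-2.57382,-4.73027) → ×s → (-2.95990,-5.43981) → (-2.96,-5.44)
v3: (4.5,-2) → rotate → (4.23373,-2.51506) → ×s → (4.86879,-2.89231) → (4.87,-2.89)
v4: (1.5,2) → rotate → (1.72468,1.80983) → ×s → (1.98338,2.08131) → (1.98,2.08)
v5: (0,3.5) → rotate → (0.41138,3.47574) → ×s → (0.47309,3.99710) → (0.47,4.00)
v6: (-1.5,3) → rotate → (-1.13699,3.15551) → ×s → (-1.30754,3.62884) → (-1.31,3.63)

Cross-section at z=0.25: (-3.86,1.62) (-2.96,-5.44) (4.87,-2.89) (1.98,2.08) (0.47,4.00) (-1.31,3.63)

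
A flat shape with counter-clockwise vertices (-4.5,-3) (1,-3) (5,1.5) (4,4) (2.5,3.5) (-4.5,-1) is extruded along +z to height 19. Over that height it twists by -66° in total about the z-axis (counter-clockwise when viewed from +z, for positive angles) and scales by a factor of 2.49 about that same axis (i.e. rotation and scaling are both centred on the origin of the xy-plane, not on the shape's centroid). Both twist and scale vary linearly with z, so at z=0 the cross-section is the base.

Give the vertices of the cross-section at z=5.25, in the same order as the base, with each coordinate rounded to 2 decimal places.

t = z/height = 5.25/19 = 0.276316
s = 1 + (scale-1)·z/height = 1 + (2.49-1)·5.25/19 = 1.411711
θ = twist·z/height = -66°·5.25/19 = -18.2368° = -0.318293 rad
cos θ = 0.949771, sin θ = -0.312946 (intermediates below are computed at full precision and shown rounded to 5 d.p.)
v1: (-4.5,-3) → rotate → (-5.21281,-1.44106) → ×s → (-7.35897,-2.03436) → (-7.36,-2.03)
v2: (1,-3) → rotate → (0.01093,-3.16226) → ×s → (0.01544,-4.46419) → (0.02,-4.46)
v3: (5,1.5) → rotate → (5.21827,-0.14007) → ×s → (7.36669,-0.19774) → (7.37,-0.20)
v4: (4,4) → rotate → (5.05087,2.54730) → ×s → (7.13036,3.59605) → (7.13,3.60)
v5: (2.5,3.5) → rotate → (3.46974,2.54183) → ×s → (4.89826,3.58833) → (4.90,3.59)
v6: (-4.5,-1) → rotate → (-4.58692,0.45848) → ×s → (-6.47540,0.64725) → (-6.48,0.65)

Cross-section at z=5.25: (-7.36,-2.03) (0.02,-4.46) (7.37,-0.20) (7.13,3.60) (4.90,3.59) (-6.48,0.65)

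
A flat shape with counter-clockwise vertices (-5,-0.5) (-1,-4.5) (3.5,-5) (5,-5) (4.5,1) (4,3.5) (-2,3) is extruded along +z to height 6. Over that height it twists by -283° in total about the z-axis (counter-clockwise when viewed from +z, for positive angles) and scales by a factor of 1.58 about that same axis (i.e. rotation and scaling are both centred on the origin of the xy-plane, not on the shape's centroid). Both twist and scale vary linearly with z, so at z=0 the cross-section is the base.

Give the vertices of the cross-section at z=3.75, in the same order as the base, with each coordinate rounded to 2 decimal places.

Cross-section at z=3.75: (6.77,1.05) (1.03,6.20) (-5.13,6.54) (-7.17,6.43) (-6.05,-1.69) (-5.18,-5.06) (2.94,-3.93)

t = z/height = 3.75/6 = 0.625
s = 1 + (scale-1)·z/height = 1 + (1.58-1)·3.75/6 = 1.362500
θ = twist·z/height = -283°·3.75/6 = -176.8750° = -3.087051 rad
cos θ = -0.998513, sin θ = -0.054515 (intermediates below are computed at full precision and shown rounded to 5 d.p.)
v1: (-5,-0.5) → rotate → (4.96531,0.77183) → ×s → (6.76523,1.05162) → (6.77,1.05)
v2: (-1,-4.5) → rotate → (0.75320,4.54782) → ×s → (1.02623,6.19641) → (1.03,6.20)
v3: (3.5,-5) → rotate → (-3.76737,4.80176) → ×s → (-5.13304,6.54240) → (-5.13,6.54)
v4: (5,-5) → rotate → (-5.26514,4.71999) → ×s → (-7.17375,6.43099) → (-7.17,6.43)
v5: (4.5,1) → rotate → (-4.43879,-1.24383) → ×s → (-6.04786,-1.69472) → (-6.05,-1.69)
v6: (4,3.5) → rotate → (-3.80325,-3.71285) → ×s → (-5.18193,-5.05876) → (-5.18,-5.06)
v7: (-2,3) → rotate → (2.16057,-2.88651) → ×s → (2.94378,-3.93287) → (2.94,-3.93)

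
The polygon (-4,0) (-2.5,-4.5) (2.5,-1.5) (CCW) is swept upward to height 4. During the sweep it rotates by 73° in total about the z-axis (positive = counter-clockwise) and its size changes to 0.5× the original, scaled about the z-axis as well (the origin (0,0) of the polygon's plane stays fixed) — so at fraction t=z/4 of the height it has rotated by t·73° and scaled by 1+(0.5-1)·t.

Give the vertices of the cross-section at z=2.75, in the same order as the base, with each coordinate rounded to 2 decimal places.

Cross-section at z=2.75: (-1.68,-2.02) (1.22,-3.15) (1.81,0.63)

t = z/height = 2.75/4 = 0.6875
s = 1 + (scale-1)·z/height = 1 + (0.5-1)·2.75/4 = 0.656250
θ = twist·z/height = 73°·2.75/4 = 50.1875° = 0.875937 rad
cos θ = 0.640277, sin θ = 0.768144 (intermediates below are computed at full precision and shown rounded to 5 d.p.)
v1: (-4,0) → rotate → (-2.56111,-3.07258) → ×s → (-1.68073,-2.01638) → (-1.68,-2.02)
v2: (-2.5,-4.5) → rotate → (1.85595,-4.80161) → ×s → (1.21797,-3.15105) → (1.22,-3.15)
v3: (2.5,-1.5) → rotate → (2.75291,0.95994) → ×s → (1.80660,0.62996) → (1.81,0.63)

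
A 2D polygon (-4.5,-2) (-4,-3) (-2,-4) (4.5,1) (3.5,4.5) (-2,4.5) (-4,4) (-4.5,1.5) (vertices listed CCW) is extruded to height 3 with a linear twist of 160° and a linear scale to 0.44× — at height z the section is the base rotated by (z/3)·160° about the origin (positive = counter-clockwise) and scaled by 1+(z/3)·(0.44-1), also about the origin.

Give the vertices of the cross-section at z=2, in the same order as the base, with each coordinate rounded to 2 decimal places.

Cross-section at z=2: (2.01,-2.34) (2.52,-1.86) (2.76,-0.48) (-1.41,2.52) (-3.33,1.29) (-2.34,-2.01) (-1.68,-3.12) (-0.09,-2.97)

t = z/height = 2/3 = 0.666667
s = 1 + (scale-1)·z/height = 1 + (0.44-1)·2/3 = 0.626667
θ = twist·z/height = 160°·2/3 = 106.6667° = 1.861685 rad
cos θ = -0.286803, sin θ = 0.957990 (intermediates below are computed at full precision and shown rounded to 5 d.p.)
v1: (-4.5,-2) → rotate → (3.20659,-3.73735) → ×s → (2.00947,-2.34207) → (2.01,-2.34)
v2: (-4,-3) → rotate → (4.02118,-2.97155) → ×s → (2.51994,-1.86217) → (2.52,-1.86)
v3: (-2,-4) → rotate → (4.40556,-0.76877) → ×s → (2.76082,-0.48176) → (2.76,-0.48)
v4: (4.5,1) → rotate → (-2.24860,4.02415) → ×s → (-1.40913,2.52180) → (-1.41,2.52)
v5: (3.5,4.5) → rotate → (-5.31476,2.06235) → ×s → (-3.33059,1.29241) → (-3.33,1.29)
v6: (-2,4.5) → rotate → (-3.73735,-3.20659) → ×s → (-2.34207,-2.00947) → (-2.34,-2.01)
v7: (-4,4) → rotate → (-2.68475,-4.97917) → ×s → (-1.68244,-3.12028) → (-1.68,-3.12)
v8: (-4.5,1.5) → rotate → (-0.14637,-4.74116) → ×s → (-0.09173,-2.97113) → (-0.09,-2.97)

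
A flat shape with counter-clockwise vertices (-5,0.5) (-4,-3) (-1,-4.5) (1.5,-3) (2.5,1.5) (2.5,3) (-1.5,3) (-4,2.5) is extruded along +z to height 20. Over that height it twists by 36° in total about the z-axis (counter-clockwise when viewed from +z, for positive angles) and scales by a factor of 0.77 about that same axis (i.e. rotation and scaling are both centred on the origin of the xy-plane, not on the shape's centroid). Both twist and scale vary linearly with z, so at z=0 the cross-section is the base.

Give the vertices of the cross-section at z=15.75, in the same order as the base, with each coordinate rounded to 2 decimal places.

Cross-section at z=15.75: (-3.80,-1.58) (-1.72,-3.72) (1.03,-3.63) (2.25,-1.58) (1.22,2.05) (0.64,3.13) (-2.25,1.58) (-3.85,0.25)

t = z/height = 15.75/20 = 0.7875
s = 1 + (scale-1)·z/height = 1 + (0.77-1)·15.75/20 = 0.818875
θ = twist·z/height = 36°·15.75/20 = 28.3500° = 0.494801 rad
cos θ = 0.880063, sin θ = 0.474856 (intermediates below are computed at full precision and shown rounded to 5 d.p.)
v1: (-5,0.5) → rotate → (-4.63774,-1.93425) → ×s → (-3.79773,-1.58391) → (-3.80,-1.58)
v2: (-4,-3) → rotate → (-2.09568,-4.53962) → ×s → (-1.71610,-3.71738) → (-1.72,-3.72)
v3: (-1,-4.5) → rotate → (1.25679,-4.43514) → ×s → (1.02915,-3.63183) → (1.03,-3.63)
v4: (1.5,-3) → rotate → (2.74466,-1.92791) → ×s → (2.24754,-1.57871) → (2.25,-1.58)
v5: (2.5,1.5) → rotate → (1.48787,2.50724) → ×s → (1.21838,2.05311) → (1.22,2.05)
v6: (2.5,3) → rotate → (0.77559,3.82733) → ×s → (0.63511,3.13411) → (0.64,3.13)
v7: (-1.5,3) → rotate → (-2.74466,1.92791) → ×s → (-2.24754,1.57871) → (-2.25,1.58)
v8: (-4,2.5) → rotate → (-4.70739,0.30073) → ×s → (-3.85477,0.24626) → (-3.85,0.25)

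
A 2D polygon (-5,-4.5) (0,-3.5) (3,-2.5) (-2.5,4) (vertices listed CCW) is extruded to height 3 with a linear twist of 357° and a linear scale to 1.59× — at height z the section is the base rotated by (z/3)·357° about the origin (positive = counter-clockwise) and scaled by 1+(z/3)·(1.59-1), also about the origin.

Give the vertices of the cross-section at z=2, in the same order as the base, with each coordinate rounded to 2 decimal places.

t = z/height = 2/3 = 0.666667
s = 1 + (scale-1)·z/height = 1 + (1.59-1)·2/3 = 1.393333
θ = twist·z/height = 357°·2/3 = 238.0000° = 4.153884 rad
cos θ = -0.529919, sin θ = -0.848048 (intermediates below are computed at full precision and shown rounded to 5 d.p.)
v1: (-5,-4.5) → rotate → (-1.16662,6.62488) → ×s → (-1.62549,9.23066) → (-1.63,9.23)
v2: (0,-3.5) → rotate → (-2.96817,1.85472) → ×s → (-4.13565,2.58424) → (-4.14,2.58)
v3: (3,-2.5) → rotate → (-3.70988,-1.21935) → ×s → (-5.16910,-1.69896) → (-5.17,-1.70)
v4: (-2.5,4) → rotate → (4.71699,0.00044) → ×s → (6.57234,0.00062) → (6.57,0.00)

Cross-section at z=2: (-1.63,9.23) (-4.14,2.58) (-5.17,-1.70) (6.57,0.00)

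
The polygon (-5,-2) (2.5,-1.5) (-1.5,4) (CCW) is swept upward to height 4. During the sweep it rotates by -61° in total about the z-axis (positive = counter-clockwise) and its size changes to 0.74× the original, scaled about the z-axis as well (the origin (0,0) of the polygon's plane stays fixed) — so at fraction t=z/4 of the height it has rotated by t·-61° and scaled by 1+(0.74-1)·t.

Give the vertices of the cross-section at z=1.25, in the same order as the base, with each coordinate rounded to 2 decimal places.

Cross-section at z=1.25: (-4.94,-0.24) (1.72,-2.05) (-0.10,3.92)

t = z/height = 1.25/4 = 0.3125
s = 1 + (scale-1)·z/height = 1 + (0.74-1)·1.25/4 = 0.918750
θ = twist·z/height = -61°·1.25/4 = -19.0625° = -0.332703 rad
cos θ = 0.945163, sin θ = -0.326599 (intermediates below are computed at full precision and shown rounded to 5 d.p.)
v1: (-5,-2) → rotate → (-5.37901,-0.25733) → ×s → (-4.94197,-0.23642) → (-4.94,-0.24)
v2: (2.5,-1.5) → rotate → (1.87301,-2.23424) → ×s → (1.72083,-2.05271) → (1.72,-2.05)
v3: (-1.5,4) → rotate → (-0.11135,4.27055) → ×s → (-0.10230,3.92357) → (-0.10,3.92)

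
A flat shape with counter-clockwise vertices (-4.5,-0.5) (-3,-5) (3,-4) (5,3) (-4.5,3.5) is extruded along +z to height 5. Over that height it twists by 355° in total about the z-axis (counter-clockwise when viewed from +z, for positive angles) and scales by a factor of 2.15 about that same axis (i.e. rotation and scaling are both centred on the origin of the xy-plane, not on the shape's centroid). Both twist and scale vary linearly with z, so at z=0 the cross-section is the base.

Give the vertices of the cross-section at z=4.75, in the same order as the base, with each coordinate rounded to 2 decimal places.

t = z/height = 4.75/5 = 0.95
s = 1 + (scale-1)·z/height = 1 + (2.15-1)·4.75/5 = 2.092500
θ = twist·z/height = 355°·4.75/5 = 337.2500° = 5.886123 rad
cos θ = 0.922201, sin θ = -0.386711 (intermediates below are computed at full precision and shown rounded to 5 d.p.)
v1: (-4.5,-0.5) → rotate → (-4.34326,1.27910) → ×s → (-9.08827,2.67651) → (-9.09,2.68)
v2: (-3,-5) → rotate → (-4.70016,-3.45087) → ×s → (-9.83508,-7.22095) → (-9.84,-7.22)
v3: (3,-4) → rotate → (1.21976,-4.84894) → ×s → (2.55235,-10.14640) → (2.55,-10.15)
v4: (5,3) → rotate → (5.77114,0.83305) → ×s → (12.07611,1.74315) → (12.08,1.74)
v5: (-4.5,3.5) → rotate → (-2.79642,4.96790) → ×s → (-5.85150,10.39534) → (-5.85,10.40)

Cross-section at z=4.75: (-9.09,2.68) (-9.84,-7.22) (2.55,-10.15) (12.08,1.74) (-5.85,10.40)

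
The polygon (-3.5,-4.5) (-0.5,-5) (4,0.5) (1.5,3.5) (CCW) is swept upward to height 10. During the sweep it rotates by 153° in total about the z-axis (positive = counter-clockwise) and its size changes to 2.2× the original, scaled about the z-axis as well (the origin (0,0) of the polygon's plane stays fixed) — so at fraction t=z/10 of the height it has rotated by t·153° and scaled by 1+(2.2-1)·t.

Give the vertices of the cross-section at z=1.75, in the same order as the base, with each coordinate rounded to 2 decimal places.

t = z/height = 1.75/10 = 0.175
s = 1 + (scale-1)·z/height = 1 + (2.2-1)·1.75/10 = 1.210000
θ = twist·z/height = 153°·1.75/10 = 26.7750° = 0.467312 rad
cos θ = 0.892782, sin θ = 0.450488 (intermediates below are computed at full precision and shown rounded to 5 d.p.)
v1: (-3.5,-4.5) → rotate → (-1.09754,-5.59423) → ×s → (-1.32803,-6.76902) → (-1.33,-6.77)
v2: (-0.5,-5) → rotate → (1.80605,-4.68916) → ×s → (2.18532,-5.67388) → (2.19,-5.67)
v3: (4,0.5) → rotate → (3.34589,2.24834) → ×s → (4.04852,2.72050) → (4.05,2.72)
v4: (1.5,3.5) → rotate → (-0.23753,3.80047) → ×s → (-0.28742,4.59857) → (-0.29,4.60)

Cross-section at z=1.75: (-1.33,-6.77) (2.19,-5.67) (4.05,2.72) (-0.29,4.60)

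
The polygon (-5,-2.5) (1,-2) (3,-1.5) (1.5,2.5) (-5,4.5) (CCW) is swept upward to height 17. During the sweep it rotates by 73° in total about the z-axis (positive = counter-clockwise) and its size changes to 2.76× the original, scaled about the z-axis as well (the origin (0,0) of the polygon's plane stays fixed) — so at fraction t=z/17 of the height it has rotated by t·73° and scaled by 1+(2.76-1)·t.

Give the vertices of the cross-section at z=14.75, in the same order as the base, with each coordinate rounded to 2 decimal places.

Cross-section at z=14.75: (-0.02,-14.13) (5.65,-0.01) (6.79,5.07) (-3.94,6.22) (-15.83,-6.19)

t = z/height = 14.75/17 = 0.867647
s = 1 + (scale-1)·z/height = 1 + (2.76-1)·14.75/17 = 2.527059
θ = twist·z/height = 73°·14.75/17 = 63.3382° = 1.105461 rad
cos θ = 0.448723, sin θ = 0.893671 (intermediates below are computed at full precision and shown rounded to 5 d.p.)
v1: (-5,-2.5) → rotate → (-0.00944,-5.59016) → ×s → (-0.02385,-14.12667) → (-0.02,-14.13)
v2: (1,-2) → rotate → (2.23606,-0.00377) → ×s → (5.65067,-0.00954) → (5.65,-0.01)
v3: (3,-1.5) → rotate → (2.68667,2.00793) → ×s → (6.78939,5.07415) → (6.79,5.07)
v4: (1.5,2.5) → rotate → (-1.56109,2.46231) → ×s → (-3.94498,6.22241) → (-3.94,6.22)
v5: (-5,4.5) → rotate → (-6.26513,-2.44910) → ×s → (-15.83236,-6.18903) → (-15.83,-6.19)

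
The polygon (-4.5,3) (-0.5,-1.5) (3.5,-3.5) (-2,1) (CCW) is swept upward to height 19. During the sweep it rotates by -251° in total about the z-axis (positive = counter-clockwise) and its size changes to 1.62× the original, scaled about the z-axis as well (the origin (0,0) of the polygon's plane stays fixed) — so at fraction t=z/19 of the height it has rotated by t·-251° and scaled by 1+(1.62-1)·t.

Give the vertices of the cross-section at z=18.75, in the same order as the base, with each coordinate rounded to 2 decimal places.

t = z/height = 18.75/19 = 0.986842
s = 1 + (scale-1)·z/height = 1 + (1.62-1)·18.75/19 = 1.611842
θ = twist·z/height = -251°·18.75/19 = -247.6974° = -4.323135 rad
cos θ = -0.379499, sin θ = 0.925192 (intermediates below are computed at full precision and shown rounded to 5 d.p.)
v1: (-4.5,3) → rotate → (-1.06783,-5.30186) → ×s → (-1.72118,-8.54576) → (-1.72,-8.55)
v2: (-0.5,-1.5) → rotate → (1.57754,0.10665) → ×s → (2.54274,0.17191) → (2.54,0.17)
v3: (3.5,-3.5) → rotate → (1.90993,4.56642) → ×s → (3.07850,7.36035) → (3.08,7.36)
v4: (-2,1) → rotate → (-0.16619,-2.22988) → ×s → (-0.26788,-3.59422) → (-0.27,-3.59)

Cross-section at z=18.75: (-1.72,-8.55) (2.54,0.17) (3.08,7.36) (-0.27,-3.59)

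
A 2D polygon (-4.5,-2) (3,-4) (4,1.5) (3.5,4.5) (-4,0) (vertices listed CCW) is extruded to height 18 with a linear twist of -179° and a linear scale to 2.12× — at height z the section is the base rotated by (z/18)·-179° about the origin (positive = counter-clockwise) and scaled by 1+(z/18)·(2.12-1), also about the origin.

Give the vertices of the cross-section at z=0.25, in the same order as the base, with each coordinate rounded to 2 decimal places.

t = z/height = 0.25/18 = 0.0138889
s = 1 + (scale-1)·z/height = 1 + (2.12-1)·0.25/18 = 1.015556
θ = twist·z/height = -179°·0.25/18 = -2.4861° = -0.043391 rad
cos θ = 0.999059, sin θ = -0.043377 (intermediates below are computed at full precision and shown rounded to 5 d.p.)
v1: (-4.5,-2) → rotate → (-4.58252,-1.80292) → ×s → (-4.65380,-1.83097) → (-4.65,-1.83)
v2: (3,-4) → rotate → (2.82367,-4.12637) → ×s → (2.86759,-4.19055) → (2.87,-4.19)
v3: (4,1.5) → rotate → (4.06130,1.32508) → ×s → (4.12448,1.34569) → (4.12,1.35)
v4: (3.5,4.5) → rotate → (3.69190,4.34394) → ×s → (3.74933,4.41152) → (3.75,4.41)
v5: (-4,0) → rotate → (-3.99624,0.17351) → ×s → (-4.05840,0.17621) → (-4.06,0.18)

Cross-section at z=0.25: (-4.65,-1.83) (2.87,-4.19) (4.12,1.35) (3.75,4.41) (-4.06,0.18)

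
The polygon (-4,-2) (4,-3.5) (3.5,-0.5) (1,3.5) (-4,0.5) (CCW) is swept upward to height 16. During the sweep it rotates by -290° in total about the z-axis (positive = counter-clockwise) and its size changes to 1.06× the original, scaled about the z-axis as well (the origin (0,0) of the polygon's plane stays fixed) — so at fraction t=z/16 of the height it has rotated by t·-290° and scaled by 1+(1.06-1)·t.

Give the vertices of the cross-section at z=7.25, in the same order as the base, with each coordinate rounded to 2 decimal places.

t = z/height = 7.25/16 = 0.453125
s = 1 + (scale-1)·z/height = 1 + (1.06-1)·7.25/16 = 1.027188
θ = twist·z/height = -290°·7.25/16 = -131.4063° = -2.293472 rad
cos θ = -0.661394, sin θ = -0.750039 (intermediates below are computed at full precision and shown rounded to 5 d.p.)
v1: (-4,-2) → rotate → (1.14550,4.32294) → ×s → (1.17664,4.44047) → (1.18,4.44)
v2: (4,-3.5) → rotate → (-5.27071,-0.68528) → ×s → (-5.41401,-0.70391) → (-5.41,-0.70)
v3: (3.5,-0.5) → rotate → (-2.68990,-2.29444) → ×s → (-2.76303,-2.35682) → (-2.76,-2.36)
v4: (1,3.5) → rotate → (1.96374,-3.06492) → ×s → (2.01713,-3.14824) → (2.02,-3.15)
v5: (-4,0.5) → rotate → (3.02059,2.66946) → ×s → (3.10272,2.74203) → (3.10,2.74)

Cross-section at z=7.25: (1.18,4.44) (-5.41,-0.70) (-2.76,-2.36) (2.02,-3.15) (3.10,2.74)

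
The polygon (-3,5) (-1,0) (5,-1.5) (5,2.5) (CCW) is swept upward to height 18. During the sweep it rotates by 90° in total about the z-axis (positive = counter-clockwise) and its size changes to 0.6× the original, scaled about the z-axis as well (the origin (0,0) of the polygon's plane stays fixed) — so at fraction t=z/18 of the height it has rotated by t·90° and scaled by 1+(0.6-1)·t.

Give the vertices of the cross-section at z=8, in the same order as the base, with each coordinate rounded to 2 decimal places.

t = z/height = 8/18 = 0.444444
s = 1 + (scale-1)·z/height = 1 + (0.6-1)·8/18 = 0.822222
θ = twist·z/height = 90°·8/18 = 40.0000° = 0.698132 rad
cos θ = 0.766044, sin θ = 0.642788 (intermediates below are computed at full precision and shown rounded to 5 d.p.)
v1: (-3,5) → rotate → (-5.51207,1.90186) → ×s → (-4.53215,1.56375) → (-4.53,1.56)
v2: (-1,0) → rotate → (-0.76604,-0.64279) → ×s → (-0.62986,-0.52851) → (-0.63,-0.53)
v3: (5,-1.5) → rotate → (4.79440,2.06487) → ×s → (3.94207,1.69778) → (3.94,1.70)
v4: (5,2.5) → rotate → (2.22325,5.12905) → ×s → (1.82801,4.21722) → (1.83,4.22)

Cross-section at z=8: (-4.53,1.56) (-0.63,-0.53) (3.94,1.70) (1.83,4.22)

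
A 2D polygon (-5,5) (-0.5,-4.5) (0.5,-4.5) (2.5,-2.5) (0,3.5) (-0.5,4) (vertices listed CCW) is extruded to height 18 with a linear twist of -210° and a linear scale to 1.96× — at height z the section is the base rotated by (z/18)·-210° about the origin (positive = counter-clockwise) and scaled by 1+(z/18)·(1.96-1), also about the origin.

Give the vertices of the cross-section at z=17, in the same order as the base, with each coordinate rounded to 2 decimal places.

t = z/height = 17/18 = 0.944444
s = 1 + (scale-1)·z/height = 1 + (1.96-1)·17/18 = 1.906667
θ = twist·z/height = -210°·17/18 = -198.3333° = -3.461570 rad
cos θ = -0.949243, sin θ = 0.314545 (intermediates below are computed at full precision and shown rounded to 5 d.p.)
v1: (-5,5) → rotate → (3.17349,-6.31894) → ×s → (6.05079,-12.04811) → (6.05,-12.05)
v2: (-0.5,-4.5) → rotate → (1.89007,4.11432) → ×s → (3.60374,7.84464) → (3.60,7.84)
v3: (0.5,-4.5) → rotate → (0.94083,4.42886) → ×s → (1.79385,8.44437) → (1.79,8.44)
v4: (2.5,-2.5) → rotate → (-1.58674,3.15947) → ×s → (-3.02539,6.02405) → (-3.03,6.02)
v5: (0,3.5) → rotate → (-1.10091,-3.32235) → ×s → (-2.09906,-6.33461) → (-2.10,-6.33)
v6: (-0.5,4) → rotate → (-0.78356,-3.95424) → ×s → (-1.49398,-7.53942) → (-1.49,-7.54)

Cross-section at z=17: (6.05,-12.05) (3.60,7.84) (1.79,8.44) (-3.03,6.02) (-2.10,-6.33) (-1.49,-7.54)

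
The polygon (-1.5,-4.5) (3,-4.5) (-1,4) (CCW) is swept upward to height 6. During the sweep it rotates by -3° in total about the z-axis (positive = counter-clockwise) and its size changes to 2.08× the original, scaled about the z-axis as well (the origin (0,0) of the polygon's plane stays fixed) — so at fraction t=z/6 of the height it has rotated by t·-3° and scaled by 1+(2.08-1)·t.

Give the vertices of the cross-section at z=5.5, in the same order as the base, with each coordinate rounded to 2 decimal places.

Cross-section at z=5.5: (-3.41,-8.80) (5.53,-9.23) (-1.61,8.05)

t = z/height = 5.5/6 = 0.916667
s = 1 + (scale-1)·z/height = 1 + (2.08-1)·5.5/6 = 1.990000
θ = twist·z/height = -3°·5.5/6 = -2.7500° = -0.047997 rad
cos θ = 0.998848, sin θ = -0.047978 (intermediates below are computed at full precision and shown rounded to 5 d.p.)
v1: (-1.5,-4.5) → rotate → (-1.71417,-4.42285) → ×s → (-3.41121,-8.80147) → (-3.41,-8.80)
v2: (3,-4.5) → rotate → (2.78064,-4.63875) → ×s → (5.53348,-9.23112) → (5.53,-9.23)
v3: (-1,4) → rotate → (-0.80694,4.04337) → ×s → (-1.60580,8.04631) → (-1.61,8.05)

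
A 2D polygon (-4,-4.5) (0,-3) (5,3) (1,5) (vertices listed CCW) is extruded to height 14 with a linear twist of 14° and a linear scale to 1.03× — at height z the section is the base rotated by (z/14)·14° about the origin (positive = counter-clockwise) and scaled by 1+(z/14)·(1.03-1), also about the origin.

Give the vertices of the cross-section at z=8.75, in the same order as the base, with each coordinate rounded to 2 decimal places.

t = z/height = 8.75/14 = 0.625
s = 1 + (scale-1)·z/height = 1 + (1.03-1)·8.75/14 = 1.018750
θ = twist·z/height = 14°·8.75/14 = 8.7500° = 0.152716 rad
cos θ = 0.988362, sin θ = 0.152123 (intermediates below are computed at full precision and shown rounded to 5 d.p.)
v1: (-4,-4.5) → rotate → (-3.26889,-5.05612) → ×s → (-3.33018,-5.15092) → (-3.33,-5.15)
v2: (0,-3) → rotate → (0.45637,-2.96508) → ×s → (0.46493,-3.02068) → (0.46,-3.02)
v3: (5,3) → rotate → (4.48544,3.72570) → ×s → (4.56954,3.79556) → (4.57,3.80)
v4: (1,5) → rotate → (0.22774,5.09393) → ×s → (0.23201,5.18944) → (0.23,5.19)

Cross-section at z=8.75: (-3.33,-5.15) (0.46,-3.02) (4.57,3.80) (0.23,5.19)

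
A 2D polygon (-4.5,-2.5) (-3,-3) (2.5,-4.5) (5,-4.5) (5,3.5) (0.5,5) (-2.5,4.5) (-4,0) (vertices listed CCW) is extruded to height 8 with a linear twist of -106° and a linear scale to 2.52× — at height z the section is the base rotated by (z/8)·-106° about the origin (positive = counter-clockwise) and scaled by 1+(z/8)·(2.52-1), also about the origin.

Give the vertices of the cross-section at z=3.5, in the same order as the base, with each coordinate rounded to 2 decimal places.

t = z/height = 3.5/8 = 0.4375
s = 1 + (scale-1)·z/height = 1 + (2.52-1)·3.5/8 = 1.665000
θ = twist·z/height = -106°·3.5/8 = -46.3750° = -0.809396 rad
cos θ = 0.689935, sin θ = -0.723871 (intermediates below are computed at full precision and shown rounded to 5 d.p.)
v1: (-4.5,-2.5) → rotate → (-4.91439,1.53258) → ×s → (-8.18245,2.55175) → (-8.18,2.55)
v2: (-3,-3) → rotate → (-4.24142,0.10181) → ×s → (-7.06196,0.16951) → (-7.06,0.17)
v3: (2.5,-4.5) → rotate → (-1.53258,-4.91439) → ×s → (-2.55175,-8.18245) → (-2.55,-8.18)
v4: (5,-4.5) → rotate → (0.19226,-6.72406) → ×s → (0.32011,-11.19557) → (0.32,-11.20)
v5: (5,3.5) → rotate → (5.98323,-1.20458) → ×s → (9.96207,-2.00563) → (9.96,-2.01)
v6: (0.5,5) → rotate → (3.96432,3.08774) → ×s → (6.60060,5.14109) → (6.60,5.14)
v7: (-2.5,4.5) → rotate → (1.53258,4.91439) → ×s → (2.55175,8.18245) → (2.55,8.18)
v8: (-4,0) → rotate → (-2.75974,2.89548) → ×s → (-4.59497,4.82098) → (-4.59,4.82)

Cross-section at z=3.5: (-8.18,2.55) (-7.06,0.17) (-2.55,-8.18) (0.32,-11.20) (9.96,-2.01) (6.60,5.14) (2.55,8.18) (-4.59,4.82)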